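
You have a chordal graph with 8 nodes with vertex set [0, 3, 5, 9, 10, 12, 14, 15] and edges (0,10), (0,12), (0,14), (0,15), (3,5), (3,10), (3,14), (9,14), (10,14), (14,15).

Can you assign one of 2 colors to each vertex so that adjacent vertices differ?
No, G is not 2-colorable

The clique on vertices [0, 10, 14] has size 3 > 2, so it alone needs 3 colors.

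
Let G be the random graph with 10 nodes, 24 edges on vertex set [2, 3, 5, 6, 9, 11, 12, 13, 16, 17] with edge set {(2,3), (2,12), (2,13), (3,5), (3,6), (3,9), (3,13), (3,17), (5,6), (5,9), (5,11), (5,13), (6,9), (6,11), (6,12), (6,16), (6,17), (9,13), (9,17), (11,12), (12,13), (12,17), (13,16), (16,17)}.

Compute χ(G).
χ(G) = 4

Clique number ω(G) = 4 (lower bound: χ ≥ ω).
The clique on [3, 5, 9, 13] has size 4, forcing χ ≥ 4, and the coloring below uses 4 colors, so χ(G) = 4.
A valid 4-coloring: color 1: [6, 13]; color 2: [3, 12, 16]; color 3: [2, 5, 17]; color 4: [9, 11].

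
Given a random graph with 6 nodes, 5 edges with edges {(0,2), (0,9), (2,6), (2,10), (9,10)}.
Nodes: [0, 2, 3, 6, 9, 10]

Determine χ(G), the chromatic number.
Clique number ω(G) = 2 (lower bound: χ ≥ ω).
The graph is bipartite (no odd cycle), so 2 colors suffice: χ(G) = 2.
A valid 2-coloring: color 1: [2, 3, 9]; color 2: [0, 6, 10].

χ(G) = 2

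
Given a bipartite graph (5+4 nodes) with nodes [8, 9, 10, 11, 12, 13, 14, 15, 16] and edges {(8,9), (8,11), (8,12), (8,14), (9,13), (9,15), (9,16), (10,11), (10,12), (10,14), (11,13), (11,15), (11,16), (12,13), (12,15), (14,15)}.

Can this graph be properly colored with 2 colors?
A valid 2-coloring: color 1: [9, 11, 12, 14]; color 2: [8, 10, 13, 15, 16].
(χ(G) = 2 ≤ 2.)

Yes, G is 2-colorable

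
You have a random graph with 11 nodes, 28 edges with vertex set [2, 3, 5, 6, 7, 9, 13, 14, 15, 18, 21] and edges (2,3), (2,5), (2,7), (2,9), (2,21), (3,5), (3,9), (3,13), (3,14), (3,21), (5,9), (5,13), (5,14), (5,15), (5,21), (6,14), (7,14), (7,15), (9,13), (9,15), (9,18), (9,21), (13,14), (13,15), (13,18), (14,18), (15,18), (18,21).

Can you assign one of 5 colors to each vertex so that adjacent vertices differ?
Yes, G is 5-colorable

A valid 5-coloring: color 1: [9, 14]; color 2: [5, 6, 7, 18]; color 3: [13, 21]; color 4: [3, 15]; color 5: [2].
(χ(G) = 5 ≤ 5.)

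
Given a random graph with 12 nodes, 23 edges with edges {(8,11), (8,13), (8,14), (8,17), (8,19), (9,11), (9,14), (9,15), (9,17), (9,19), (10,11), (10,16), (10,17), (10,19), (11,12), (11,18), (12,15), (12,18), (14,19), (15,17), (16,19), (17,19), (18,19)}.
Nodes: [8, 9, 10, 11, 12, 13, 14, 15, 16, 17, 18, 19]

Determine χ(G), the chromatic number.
Clique number ω(G) = 3 (lower bound: χ ≥ ω).
The clique on [11, 12, 18] has size 3, forcing χ ≥ 3, and the coloring below uses 3 colors, so χ(G) = 3.
A valid 3-coloring: color 1: [11, 13, 15, 19]; color 2: [12, 14, 16, 17]; color 3: [8, 9, 10, 18].

χ(G) = 3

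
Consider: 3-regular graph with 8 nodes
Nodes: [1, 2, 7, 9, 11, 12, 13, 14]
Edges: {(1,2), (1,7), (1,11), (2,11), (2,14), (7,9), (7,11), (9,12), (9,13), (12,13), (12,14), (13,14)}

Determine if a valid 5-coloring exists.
A valid 5-coloring: color 1: [2, 7, 12]; color 2: [9, 11, 14]; color 3: [1, 13].
(χ(G) = 3 ≤ 5.)

Yes, G is 5-colorable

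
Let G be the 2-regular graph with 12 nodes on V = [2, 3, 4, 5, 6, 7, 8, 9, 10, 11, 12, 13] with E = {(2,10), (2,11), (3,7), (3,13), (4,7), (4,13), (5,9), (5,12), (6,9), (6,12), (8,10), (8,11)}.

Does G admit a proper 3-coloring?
Yes, G is 3-colorable

A valid 3-coloring: color 1: [2, 3, 4, 5, 6, 8]; color 2: [7, 9, 10, 11, 12, 13].
(χ(G) = 2 ≤ 3.)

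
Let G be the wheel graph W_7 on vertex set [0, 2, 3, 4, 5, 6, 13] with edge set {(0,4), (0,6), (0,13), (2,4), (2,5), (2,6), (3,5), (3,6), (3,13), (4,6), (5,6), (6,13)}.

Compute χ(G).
χ(G) = 3

Clique number ω(G) = 3 (lower bound: χ ≥ ω).
The clique on [0, 4, 6] has size 3, forcing χ ≥ 3, and the coloring below uses 3 colors, so χ(G) = 3.
A valid 3-coloring: color 1: [6]; color 2: [0, 2, 3]; color 3: [4, 5, 13].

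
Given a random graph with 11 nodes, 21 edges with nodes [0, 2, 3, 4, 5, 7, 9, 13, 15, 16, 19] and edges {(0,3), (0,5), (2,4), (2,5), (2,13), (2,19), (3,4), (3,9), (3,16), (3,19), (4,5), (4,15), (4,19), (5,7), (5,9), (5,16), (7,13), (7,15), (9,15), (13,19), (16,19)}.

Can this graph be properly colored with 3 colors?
Yes, G is 3-colorable

A valid 3-coloring: color 1: [5, 15, 19]; color 2: [0, 4, 9, 13, 16]; color 3: [2, 3, 7].
(χ(G) = 3 ≤ 3.)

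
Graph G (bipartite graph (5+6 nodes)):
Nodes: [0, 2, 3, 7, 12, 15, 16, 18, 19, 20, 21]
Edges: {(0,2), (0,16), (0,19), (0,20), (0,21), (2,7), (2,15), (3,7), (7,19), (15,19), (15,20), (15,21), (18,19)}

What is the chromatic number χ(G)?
χ(G) = 2

Clique number ω(G) = 2 (lower bound: χ ≥ ω).
The graph is bipartite (no odd cycle), so 2 colors suffice: χ(G) = 2.
A valid 2-coloring: color 1: [0, 7, 12, 15, 18]; color 2: [2, 3, 16, 19, 20, 21].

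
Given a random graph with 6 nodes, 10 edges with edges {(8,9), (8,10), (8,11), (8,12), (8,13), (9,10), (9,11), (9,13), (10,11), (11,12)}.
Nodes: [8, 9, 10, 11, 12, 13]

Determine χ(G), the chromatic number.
Clique number ω(G) = 4 (lower bound: χ ≥ ω).
The clique on [8, 9, 10, 11] has size 4, forcing χ ≥ 4, and the coloring below uses 4 colors, so χ(G) = 4.
A valid 4-coloring: color 1: [8]; color 2: [9, 12]; color 3: [11, 13]; color 4: [10].

χ(G) = 4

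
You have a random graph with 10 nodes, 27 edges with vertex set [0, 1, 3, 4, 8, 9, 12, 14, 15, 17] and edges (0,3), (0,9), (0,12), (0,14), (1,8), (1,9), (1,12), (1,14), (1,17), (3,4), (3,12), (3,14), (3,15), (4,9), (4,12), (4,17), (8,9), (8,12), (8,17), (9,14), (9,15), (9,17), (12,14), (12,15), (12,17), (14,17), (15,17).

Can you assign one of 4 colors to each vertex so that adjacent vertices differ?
Yes, G is 4-colorable

A valid 4-coloring: color 1: [9, 12]; color 2: [3, 17]; color 3: [4, 8, 14, 15]; color 4: [0, 1].
(χ(G) = 4 ≤ 4.)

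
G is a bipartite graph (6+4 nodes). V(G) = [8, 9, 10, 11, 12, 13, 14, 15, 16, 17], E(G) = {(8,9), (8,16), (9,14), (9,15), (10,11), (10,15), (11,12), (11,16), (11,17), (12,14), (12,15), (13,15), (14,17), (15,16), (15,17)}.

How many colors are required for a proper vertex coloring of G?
Clique number ω(G) = 2 (lower bound: χ ≥ ω).
The graph is bipartite (no odd cycle), so 2 colors suffice: χ(G) = 2.
A valid 2-coloring: color 1: [8, 11, 14, 15]; color 2: [9, 10, 12, 13, 16, 17].

χ(G) = 2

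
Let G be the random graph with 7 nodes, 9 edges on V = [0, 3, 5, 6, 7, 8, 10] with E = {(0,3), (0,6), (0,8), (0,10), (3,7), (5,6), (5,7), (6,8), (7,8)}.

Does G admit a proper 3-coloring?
A valid 3-coloring: color 1: [0, 7]; color 2: [3, 6, 10]; color 3: [5, 8].
(χ(G) = 3 ≤ 3.)

Yes, G is 3-colorable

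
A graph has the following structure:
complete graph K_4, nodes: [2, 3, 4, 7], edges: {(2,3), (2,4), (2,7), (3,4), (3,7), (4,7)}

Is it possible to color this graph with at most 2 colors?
The clique on vertices [2, 3, 4, 7] has size 4 > 2, so it alone needs 4 colors.

No, G is not 2-colorable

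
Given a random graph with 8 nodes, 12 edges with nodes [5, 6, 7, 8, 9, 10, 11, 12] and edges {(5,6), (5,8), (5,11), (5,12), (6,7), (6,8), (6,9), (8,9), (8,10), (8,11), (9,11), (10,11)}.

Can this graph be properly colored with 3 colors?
A valid 3-coloring: color 1: [7, 8, 12]; color 2: [5, 9, 10]; color 3: [6, 11].
(χ(G) = 3 ≤ 3.)

Yes, G is 3-colorable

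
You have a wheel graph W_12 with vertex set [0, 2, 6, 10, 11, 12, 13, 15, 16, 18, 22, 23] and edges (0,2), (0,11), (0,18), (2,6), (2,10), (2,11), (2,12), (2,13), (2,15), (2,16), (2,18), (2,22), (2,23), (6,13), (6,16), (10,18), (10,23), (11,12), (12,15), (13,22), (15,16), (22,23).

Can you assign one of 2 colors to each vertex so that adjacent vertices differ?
The clique on vertices [0, 2, 18] has size 3 > 2, so it alone needs 3 colors.

No, G is not 2-colorable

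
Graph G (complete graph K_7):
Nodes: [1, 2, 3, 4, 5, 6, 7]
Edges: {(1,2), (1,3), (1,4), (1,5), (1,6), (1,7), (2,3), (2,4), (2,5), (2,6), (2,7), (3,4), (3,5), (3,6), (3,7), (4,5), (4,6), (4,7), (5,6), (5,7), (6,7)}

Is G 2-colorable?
The clique on vertices [1, 2, 3, 4, 5, 6, 7] has size 7 > 2, so it alone needs 7 colors.

No, G is not 2-colorable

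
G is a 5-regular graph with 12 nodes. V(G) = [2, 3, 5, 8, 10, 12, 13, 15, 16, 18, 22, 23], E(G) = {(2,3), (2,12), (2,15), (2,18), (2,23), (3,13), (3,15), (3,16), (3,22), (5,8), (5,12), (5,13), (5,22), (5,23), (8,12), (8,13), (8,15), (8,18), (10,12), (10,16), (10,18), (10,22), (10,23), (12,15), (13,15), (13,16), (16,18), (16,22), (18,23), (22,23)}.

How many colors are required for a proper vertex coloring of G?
Clique number ω(G) = 3 (lower bound: χ ≥ ω).
Odd cycle [13, 8, 12, 2, 3] needs 3 colors (χ ≥ 3).
Vertex 15 is adjacent to every vertex of [2, 3, 8, 12, 13], which already need 3 colors among themselves, so 15 needs a new color (χ ≥ 4).
The coloring below uses 4 colors, so χ(G) = 4.
A valid 4-coloring: color 1: [2, 10, 13]; color 2: [3, 8, 23]; color 3: [5, 15, 16]; color 4: [12, 18, 22].

χ(G) = 4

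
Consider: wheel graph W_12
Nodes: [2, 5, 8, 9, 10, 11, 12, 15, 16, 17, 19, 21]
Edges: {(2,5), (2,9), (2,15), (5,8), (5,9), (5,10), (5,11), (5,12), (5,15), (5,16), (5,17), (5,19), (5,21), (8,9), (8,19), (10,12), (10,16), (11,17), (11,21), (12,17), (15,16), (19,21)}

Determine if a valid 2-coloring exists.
No, G is not 2-colorable

The clique on vertices [2, 5, 9] has size 3 > 2, so it alone needs 3 colors.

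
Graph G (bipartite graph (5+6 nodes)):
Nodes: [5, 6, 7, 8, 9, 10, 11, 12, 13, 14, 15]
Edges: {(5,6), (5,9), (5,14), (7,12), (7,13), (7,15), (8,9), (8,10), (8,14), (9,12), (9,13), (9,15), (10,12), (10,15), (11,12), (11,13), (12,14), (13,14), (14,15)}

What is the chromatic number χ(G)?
Clique number ω(G) = 2 (lower bound: χ ≥ ω).
The graph is bipartite (no odd cycle), so 2 colors suffice: χ(G) = 2.
A valid 2-coloring: color 1: [5, 8, 12, 13, 15]; color 2: [6, 7, 9, 10, 11, 14].

χ(G) = 2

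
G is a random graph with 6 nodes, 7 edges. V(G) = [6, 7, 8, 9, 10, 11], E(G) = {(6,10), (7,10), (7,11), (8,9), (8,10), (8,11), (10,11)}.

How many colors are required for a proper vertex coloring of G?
χ(G) = 3

Clique number ω(G) = 3 (lower bound: χ ≥ ω).
The clique on [8, 10, 11] has size 3, forcing χ ≥ 3, and the coloring below uses 3 colors, so χ(G) = 3.
A valid 3-coloring: color 1: [9, 10]; color 2: [6, 11]; color 3: [7, 8].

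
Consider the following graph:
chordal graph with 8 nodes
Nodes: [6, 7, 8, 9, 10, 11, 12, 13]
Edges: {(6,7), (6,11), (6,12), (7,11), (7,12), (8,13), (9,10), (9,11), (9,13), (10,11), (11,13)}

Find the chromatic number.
χ(G) = 3

Clique number ω(G) = 3 (lower bound: χ ≥ ω).
The clique on [9, 10, 11] has size 3, forcing χ ≥ 3, and the coloring below uses 3 colors, so χ(G) = 3.
A valid 3-coloring: color 1: [8, 11, 12]; color 2: [7, 9]; color 3: [6, 10, 13].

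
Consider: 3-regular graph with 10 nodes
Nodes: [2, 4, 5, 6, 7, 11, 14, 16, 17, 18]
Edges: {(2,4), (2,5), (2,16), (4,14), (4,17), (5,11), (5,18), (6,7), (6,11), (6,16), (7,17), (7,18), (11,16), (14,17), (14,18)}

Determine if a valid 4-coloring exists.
A valid 4-coloring: color 1: [5, 6, 17]; color 2: [2, 7, 11, 14]; color 3: [4, 16, 18].
(χ(G) = 3 ≤ 4.)

Yes, G is 4-colorable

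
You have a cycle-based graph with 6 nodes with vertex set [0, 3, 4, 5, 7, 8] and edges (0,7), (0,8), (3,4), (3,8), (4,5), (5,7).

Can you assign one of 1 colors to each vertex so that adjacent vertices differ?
No, G is not 1-colorable

Edge (0,8) forces its endpoints to differ, so 1 color is not enough.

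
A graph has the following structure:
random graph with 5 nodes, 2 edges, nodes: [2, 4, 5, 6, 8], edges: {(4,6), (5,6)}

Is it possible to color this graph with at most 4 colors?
Yes, G is 4-colorable

A valid 4-coloring: color 1: [2, 6, 8]; color 2: [4, 5].
(χ(G) = 2 ≤ 4.)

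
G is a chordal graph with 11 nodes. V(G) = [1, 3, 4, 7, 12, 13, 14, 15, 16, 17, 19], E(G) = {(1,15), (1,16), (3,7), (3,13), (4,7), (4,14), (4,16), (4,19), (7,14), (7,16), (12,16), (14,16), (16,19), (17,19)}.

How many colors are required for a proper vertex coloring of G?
χ(G) = 4

Clique number ω(G) = 4 (lower bound: χ ≥ ω).
The clique on [4, 7, 14, 16] has size 4, forcing χ ≥ 4, and the coloring below uses 4 colors, so χ(G) = 4.
A valid 4-coloring: color 1: [3, 15, 16, 17]; color 2: [1, 4, 12, 13]; color 3: [7, 19]; color 4: [14].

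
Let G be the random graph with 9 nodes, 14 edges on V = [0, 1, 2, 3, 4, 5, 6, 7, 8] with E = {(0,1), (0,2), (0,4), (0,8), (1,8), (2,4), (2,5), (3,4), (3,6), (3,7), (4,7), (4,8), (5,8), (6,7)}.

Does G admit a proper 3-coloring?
Yes, G is 3-colorable

A valid 3-coloring: color 1: [1, 4, 5, 6]; color 2: [2, 7, 8]; color 3: [0, 3].
(χ(G) = 3 ≤ 3.)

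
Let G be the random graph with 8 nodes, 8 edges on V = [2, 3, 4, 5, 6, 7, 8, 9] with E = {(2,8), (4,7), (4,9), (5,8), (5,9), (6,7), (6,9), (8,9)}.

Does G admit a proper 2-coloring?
The clique on vertices [5, 8, 9] has size 3 > 2, so it alone needs 3 colors.

No, G is not 2-colorable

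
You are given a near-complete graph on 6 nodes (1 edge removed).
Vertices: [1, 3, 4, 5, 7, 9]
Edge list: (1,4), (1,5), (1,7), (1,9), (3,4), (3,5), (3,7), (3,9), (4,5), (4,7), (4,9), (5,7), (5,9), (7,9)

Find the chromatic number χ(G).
χ(G) = 5

Clique number ω(G) = 5 (lower bound: χ ≥ ω).
The clique on [1, 4, 5, 7, 9] has size 5, forcing χ ≥ 5, and the coloring below uses 5 colors, so χ(G) = 5.
A valid 5-coloring: color 1: [4]; color 2: [5]; color 3: [9]; color 4: [7]; color 5: [1, 3].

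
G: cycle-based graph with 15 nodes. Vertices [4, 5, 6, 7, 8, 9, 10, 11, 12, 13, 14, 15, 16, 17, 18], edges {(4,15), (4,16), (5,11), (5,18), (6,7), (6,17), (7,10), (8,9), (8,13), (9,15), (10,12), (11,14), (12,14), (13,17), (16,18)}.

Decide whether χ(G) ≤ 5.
Yes, G is 5-colorable

A valid 5-coloring: color 1: [4, 7, 8, 11, 12, 17, 18]; color 2: [5, 6, 10, 13, 14, 15, 16]; color 3: [9].
(χ(G) = 3 ≤ 5.)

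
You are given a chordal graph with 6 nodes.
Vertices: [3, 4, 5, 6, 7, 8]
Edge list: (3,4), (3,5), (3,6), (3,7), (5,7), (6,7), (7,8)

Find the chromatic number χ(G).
χ(G) = 3

Clique number ω(G) = 3 (lower bound: χ ≥ ω).
The clique on [3, 5, 7] has size 3, forcing χ ≥ 3, and the coloring below uses 3 colors, so χ(G) = 3.
A valid 3-coloring: color 1: [3, 8]; color 2: [4, 7]; color 3: [5, 6].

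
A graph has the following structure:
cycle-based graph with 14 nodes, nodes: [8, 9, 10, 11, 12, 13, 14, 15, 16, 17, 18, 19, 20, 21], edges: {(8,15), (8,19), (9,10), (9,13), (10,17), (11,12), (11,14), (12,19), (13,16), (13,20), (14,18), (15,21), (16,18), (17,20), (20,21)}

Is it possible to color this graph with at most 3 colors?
A valid 3-coloring: color 1: [8, 10, 12, 14, 16, 20]; color 2: [11, 13, 15, 17, 18, 19]; color 3: [9, 21].
(χ(G) = 3 ≤ 3.)

Yes, G is 3-colorable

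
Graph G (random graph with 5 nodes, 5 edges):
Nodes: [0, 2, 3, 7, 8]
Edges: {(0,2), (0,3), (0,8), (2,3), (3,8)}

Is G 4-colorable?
A valid 4-coloring: color 1: [3, 7]; color 2: [0]; color 3: [2, 8].
(χ(G) = 3 ≤ 4.)

Yes, G is 4-colorable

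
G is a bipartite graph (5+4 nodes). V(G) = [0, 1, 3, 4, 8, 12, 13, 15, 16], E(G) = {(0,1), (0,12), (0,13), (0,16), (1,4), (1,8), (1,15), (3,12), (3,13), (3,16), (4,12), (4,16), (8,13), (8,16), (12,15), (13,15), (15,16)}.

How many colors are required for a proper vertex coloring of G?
Clique number ω(G) = 2 (lower bound: χ ≥ ω).
The graph is bipartite (no odd cycle), so 2 colors suffice: χ(G) = 2.
A valid 2-coloring: color 1: [1, 12, 13, 16]; color 2: [0, 3, 4, 8, 15].

χ(G) = 2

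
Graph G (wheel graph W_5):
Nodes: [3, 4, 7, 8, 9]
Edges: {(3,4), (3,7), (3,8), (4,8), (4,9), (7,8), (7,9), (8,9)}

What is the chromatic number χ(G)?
χ(G) = 3

Clique number ω(G) = 3 (lower bound: χ ≥ ω).
The clique on [4, 8, 9] has size 3, forcing χ ≥ 3, and the coloring below uses 3 colors, so χ(G) = 3.
A valid 3-coloring: color 1: [8]; color 2: [3, 9]; color 3: [4, 7].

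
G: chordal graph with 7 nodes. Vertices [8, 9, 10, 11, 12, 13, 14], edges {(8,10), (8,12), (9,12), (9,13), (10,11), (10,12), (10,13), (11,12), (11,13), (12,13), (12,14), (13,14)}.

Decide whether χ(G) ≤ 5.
Yes, G is 5-colorable

A valid 5-coloring: color 1: [12]; color 2: [8, 13]; color 3: [9, 10, 14]; color 4: [11].
(χ(G) = 4 ≤ 5.)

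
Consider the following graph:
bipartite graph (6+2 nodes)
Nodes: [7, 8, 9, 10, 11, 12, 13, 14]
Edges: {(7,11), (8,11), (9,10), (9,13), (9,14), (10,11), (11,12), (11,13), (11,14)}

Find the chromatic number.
χ(G) = 2

Clique number ω(G) = 2 (lower bound: χ ≥ ω).
The graph is bipartite (no odd cycle), so 2 colors suffice: χ(G) = 2.
A valid 2-coloring: color 1: [9, 11]; color 2: [7, 8, 10, 12, 13, 14].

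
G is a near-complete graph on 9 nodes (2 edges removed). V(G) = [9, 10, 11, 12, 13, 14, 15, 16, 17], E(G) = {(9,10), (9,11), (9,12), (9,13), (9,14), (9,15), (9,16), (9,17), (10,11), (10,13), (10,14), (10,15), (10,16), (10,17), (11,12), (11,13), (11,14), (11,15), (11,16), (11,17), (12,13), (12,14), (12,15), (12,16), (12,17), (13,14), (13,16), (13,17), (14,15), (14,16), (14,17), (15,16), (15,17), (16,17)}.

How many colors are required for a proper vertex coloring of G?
χ(G) = 7

Clique number ω(G) = 7 (lower bound: χ ≥ ω).
The clique on [9, 10, 11, 13, 14, 16, 17] has size 7, forcing χ ≥ 7, and the coloring below uses 7 colors, so χ(G) = 7.
A valid 7-coloring: color 1: [14]; color 2: [9]; color 3: [17]; color 4: [11]; color 5: [16]; color 6: [10, 12]; color 7: [13, 15].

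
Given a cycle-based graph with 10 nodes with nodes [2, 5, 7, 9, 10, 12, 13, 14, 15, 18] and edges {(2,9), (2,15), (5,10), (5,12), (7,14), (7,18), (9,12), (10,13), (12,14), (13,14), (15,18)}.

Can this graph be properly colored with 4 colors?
Yes, G is 4-colorable

A valid 4-coloring: color 1: [2, 7, 10, 12]; color 2: [5, 9, 14, 18]; color 3: [13, 15].
(χ(G) = 3 ≤ 4.)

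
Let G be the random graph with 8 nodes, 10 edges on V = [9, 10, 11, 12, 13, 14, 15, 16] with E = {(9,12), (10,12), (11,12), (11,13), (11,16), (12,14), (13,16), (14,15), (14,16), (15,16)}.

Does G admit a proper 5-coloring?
Yes, G is 5-colorable

A valid 5-coloring: color 1: [12, 16]; color 2: [9, 10, 13, 14]; color 3: [11, 15].
(χ(G) = 3 ≤ 5.)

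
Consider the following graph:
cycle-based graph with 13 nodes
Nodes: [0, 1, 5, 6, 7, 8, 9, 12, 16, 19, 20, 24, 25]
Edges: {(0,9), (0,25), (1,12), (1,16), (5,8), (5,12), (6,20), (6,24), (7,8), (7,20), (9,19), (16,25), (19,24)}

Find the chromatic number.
Clique number ω(G) = 2 (lower bound: χ ≥ ω).
Odd cycle [5, 12, 1, 16, 25, 0, 9, 19, 24, 6, 20, 7, 8] needs 3 colors (χ ≥ 3).
The coloring below uses 3 colors, so χ(G) = 3.
A valid 3-coloring: color 1: [1, 5, 7, 9, 24, 25]; color 2: [0, 6, 8, 12, 16, 19]; color 3: [20].

χ(G) = 3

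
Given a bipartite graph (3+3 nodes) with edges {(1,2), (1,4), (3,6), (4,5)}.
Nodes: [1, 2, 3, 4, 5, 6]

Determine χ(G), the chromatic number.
χ(G) = 2

Clique number ω(G) = 2 (lower bound: χ ≥ ω).
The graph is bipartite (no odd cycle), so 2 colors suffice: χ(G) = 2.
A valid 2-coloring: color 1: [2, 3, 4]; color 2: [1, 5, 6].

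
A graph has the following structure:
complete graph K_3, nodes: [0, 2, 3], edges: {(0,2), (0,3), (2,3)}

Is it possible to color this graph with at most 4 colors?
A valid 4-coloring: color 1: [3]; color 2: [0]; color 3: [2].
(χ(G) = 3 ≤ 4.)

Yes, G is 4-colorable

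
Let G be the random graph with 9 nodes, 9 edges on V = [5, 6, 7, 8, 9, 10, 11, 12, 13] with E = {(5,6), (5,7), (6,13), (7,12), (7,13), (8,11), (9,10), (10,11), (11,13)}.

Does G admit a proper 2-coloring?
Yes, G is 2-colorable

A valid 2-coloring: color 1: [5, 8, 10, 12, 13]; color 2: [6, 7, 9, 11].
(χ(G) = 2 ≤ 2.)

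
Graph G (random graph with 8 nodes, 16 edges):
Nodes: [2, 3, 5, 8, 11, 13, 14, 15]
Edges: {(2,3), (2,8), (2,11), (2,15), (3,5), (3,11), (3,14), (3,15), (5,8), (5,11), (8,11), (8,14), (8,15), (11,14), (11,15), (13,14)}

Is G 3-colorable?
The clique on vertices [2, 8, 11, 15] has size 4 > 3, so it alone needs 4 colors.

No, G is not 3-colorable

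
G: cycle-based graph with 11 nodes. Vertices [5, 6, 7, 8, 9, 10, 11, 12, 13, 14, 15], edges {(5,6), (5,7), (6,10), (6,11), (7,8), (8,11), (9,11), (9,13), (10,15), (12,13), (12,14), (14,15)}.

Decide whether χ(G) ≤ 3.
Yes, G is 3-colorable

A valid 3-coloring: color 1: [7, 10, 11, 13, 14]; color 2: [6, 8, 9, 12, 15]; color 3: [5].
(χ(G) = 3 ≤ 3.)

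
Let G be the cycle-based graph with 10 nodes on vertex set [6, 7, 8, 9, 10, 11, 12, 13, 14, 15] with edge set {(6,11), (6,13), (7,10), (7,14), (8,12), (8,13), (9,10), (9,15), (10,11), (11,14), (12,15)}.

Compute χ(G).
χ(G) = 2

Clique number ω(G) = 2 (lower bound: χ ≥ ω).
The graph is bipartite (no odd cycle), so 2 colors suffice: χ(G) = 2.
A valid 2-coloring: color 1: [7, 9, 11, 12, 13]; color 2: [6, 8, 10, 14, 15].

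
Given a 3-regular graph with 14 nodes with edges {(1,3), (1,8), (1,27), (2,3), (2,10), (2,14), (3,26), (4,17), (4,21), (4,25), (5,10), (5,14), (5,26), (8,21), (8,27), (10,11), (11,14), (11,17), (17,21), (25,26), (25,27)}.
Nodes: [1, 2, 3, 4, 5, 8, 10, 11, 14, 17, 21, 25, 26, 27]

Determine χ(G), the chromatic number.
Clique number ω(G) = 3 (lower bound: χ ≥ ω).
The clique on [1, 8, 27] has size 3, forcing χ ≥ 3, and the coloring below uses 3 colors, so χ(G) = 3.
A valid 3-coloring: color 1: [3, 8, 10, 14, 17, 25]; color 2: [1, 2, 5, 11, 21]; color 3: [4, 26, 27].

χ(G) = 3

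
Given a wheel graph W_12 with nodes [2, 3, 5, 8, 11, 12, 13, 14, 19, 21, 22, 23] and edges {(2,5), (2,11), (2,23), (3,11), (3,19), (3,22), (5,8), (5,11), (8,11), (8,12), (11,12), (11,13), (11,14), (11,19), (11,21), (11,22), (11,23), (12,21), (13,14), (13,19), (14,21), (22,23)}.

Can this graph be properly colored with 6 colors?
Yes, G is 6-colorable

A valid 6-coloring: color 1: [11]; color 2: [5, 12, 14, 19, 23]; color 3: [2, 8, 13, 21, 22]; color 4: [3].
(χ(G) = 4 ≤ 6.)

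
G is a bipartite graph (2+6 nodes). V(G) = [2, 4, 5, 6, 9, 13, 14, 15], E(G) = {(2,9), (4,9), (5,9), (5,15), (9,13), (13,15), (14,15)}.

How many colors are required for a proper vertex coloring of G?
χ(G) = 2

Clique number ω(G) = 2 (lower bound: χ ≥ ω).
The graph is bipartite (no odd cycle), so 2 colors suffice: χ(G) = 2.
A valid 2-coloring: color 1: [6, 9, 15]; color 2: [2, 4, 5, 13, 14].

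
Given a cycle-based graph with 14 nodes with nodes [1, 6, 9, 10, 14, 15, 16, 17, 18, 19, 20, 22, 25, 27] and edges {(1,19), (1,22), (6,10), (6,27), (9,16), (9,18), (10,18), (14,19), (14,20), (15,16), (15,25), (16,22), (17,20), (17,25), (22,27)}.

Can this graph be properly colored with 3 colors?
A valid 3-coloring: color 1: [6, 15, 17, 18, 19, 22]; color 2: [1, 10, 16, 20, 25, 27]; color 3: [9, 14].
(χ(G) = 3 ≤ 3.)

Yes, G is 3-colorable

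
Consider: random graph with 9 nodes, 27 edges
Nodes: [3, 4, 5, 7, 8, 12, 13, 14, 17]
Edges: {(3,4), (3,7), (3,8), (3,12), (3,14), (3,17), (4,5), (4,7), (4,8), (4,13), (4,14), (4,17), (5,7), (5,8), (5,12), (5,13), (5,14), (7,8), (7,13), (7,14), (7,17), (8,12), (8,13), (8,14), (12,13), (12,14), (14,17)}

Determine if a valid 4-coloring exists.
No, G is not 4-colorable

The clique on vertices [3, 4, 7, 8, 14] has size 5 > 4, so it alone needs 5 colors.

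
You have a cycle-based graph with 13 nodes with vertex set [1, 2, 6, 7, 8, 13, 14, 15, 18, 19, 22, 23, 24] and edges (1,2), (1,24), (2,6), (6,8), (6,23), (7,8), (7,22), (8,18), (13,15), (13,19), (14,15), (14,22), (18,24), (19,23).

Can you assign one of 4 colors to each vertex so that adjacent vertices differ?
A valid 4-coloring: color 1: [2, 8, 15, 22, 23, 24]; color 2: [1, 6, 7, 14, 18, 19]; color 3: [13].
(χ(G) = 3 ≤ 4.)

Yes, G is 4-colorable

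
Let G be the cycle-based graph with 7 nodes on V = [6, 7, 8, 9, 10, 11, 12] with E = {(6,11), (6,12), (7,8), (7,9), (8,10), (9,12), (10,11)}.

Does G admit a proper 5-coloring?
A valid 5-coloring: color 1: [7, 10, 12]; color 2: [8, 9, 11]; color 3: [6].
(χ(G) = 3 ≤ 5.)

Yes, G is 5-colorable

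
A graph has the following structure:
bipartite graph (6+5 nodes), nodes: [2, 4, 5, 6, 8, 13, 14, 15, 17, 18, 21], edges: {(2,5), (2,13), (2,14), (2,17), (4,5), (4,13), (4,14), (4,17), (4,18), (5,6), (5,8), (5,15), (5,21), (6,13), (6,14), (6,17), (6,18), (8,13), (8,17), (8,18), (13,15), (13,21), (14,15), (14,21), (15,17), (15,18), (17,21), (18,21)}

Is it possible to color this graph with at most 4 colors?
Yes, G is 4-colorable

A valid 4-coloring: color 1: [5, 13, 14, 17, 18]; color 2: [2, 4, 6, 8, 15, 21].
(χ(G) = 2 ≤ 4.)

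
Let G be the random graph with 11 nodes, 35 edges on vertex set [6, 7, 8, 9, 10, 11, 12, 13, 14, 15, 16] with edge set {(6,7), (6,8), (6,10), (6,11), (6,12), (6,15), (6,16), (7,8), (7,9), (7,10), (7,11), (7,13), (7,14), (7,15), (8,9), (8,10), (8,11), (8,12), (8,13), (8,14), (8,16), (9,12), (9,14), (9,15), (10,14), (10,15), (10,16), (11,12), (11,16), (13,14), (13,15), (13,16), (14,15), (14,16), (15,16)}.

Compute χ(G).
χ(G) = 4

Clique number ω(G) = 4 (lower bound: χ ≥ ω).
The clique on [8, 13, 14, 16] has size 4, forcing χ ≥ 4, and the coloring below uses 4 colors, so χ(G) = 4.
A valid 4-coloring: color 1: [8, 15]; color 2: [7, 12, 16]; color 3: [6, 14]; color 4: [9, 10, 11, 13].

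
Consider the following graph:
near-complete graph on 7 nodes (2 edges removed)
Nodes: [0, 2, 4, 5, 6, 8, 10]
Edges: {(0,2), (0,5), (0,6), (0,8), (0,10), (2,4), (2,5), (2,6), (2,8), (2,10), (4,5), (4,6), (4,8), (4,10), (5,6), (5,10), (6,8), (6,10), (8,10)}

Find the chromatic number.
Clique number ω(G) = 5 (lower bound: χ ≥ ω).
The clique on [0, 2, 6, 8, 10] has size 5, forcing χ ≥ 5, and the coloring below uses 5 colors, so χ(G) = 5.
A valid 5-coloring: color 1: [10]; color 2: [6]; color 3: [2]; color 4: [0, 4]; color 5: [5, 8].

χ(G) = 5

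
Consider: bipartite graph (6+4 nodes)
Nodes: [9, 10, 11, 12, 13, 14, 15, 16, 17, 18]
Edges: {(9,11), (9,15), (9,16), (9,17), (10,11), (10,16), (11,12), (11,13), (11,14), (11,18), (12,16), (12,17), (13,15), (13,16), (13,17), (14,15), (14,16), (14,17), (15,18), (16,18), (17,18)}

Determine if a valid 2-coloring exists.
Yes, G is 2-colorable

A valid 2-coloring: color 1: [11, 15, 16, 17]; color 2: [9, 10, 12, 13, 14, 18].
(χ(G) = 2 ≤ 2.)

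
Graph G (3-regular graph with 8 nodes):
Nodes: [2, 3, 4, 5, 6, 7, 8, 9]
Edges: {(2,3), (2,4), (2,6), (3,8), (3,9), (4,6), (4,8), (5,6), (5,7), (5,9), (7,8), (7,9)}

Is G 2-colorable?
The clique on vertices [2, 4, 6] has size 3 > 2, so it alone needs 3 colors.

No, G is not 2-colorable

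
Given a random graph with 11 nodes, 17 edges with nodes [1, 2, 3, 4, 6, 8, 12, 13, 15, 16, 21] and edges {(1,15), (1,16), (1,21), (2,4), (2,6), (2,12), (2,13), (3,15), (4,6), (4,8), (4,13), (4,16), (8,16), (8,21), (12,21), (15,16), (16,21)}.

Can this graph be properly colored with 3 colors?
A valid 3-coloring: color 1: [4, 15, 21]; color 2: [2, 3, 16]; color 3: [1, 6, 8, 12, 13].
(χ(G) = 3 ≤ 3.)

Yes, G is 3-colorable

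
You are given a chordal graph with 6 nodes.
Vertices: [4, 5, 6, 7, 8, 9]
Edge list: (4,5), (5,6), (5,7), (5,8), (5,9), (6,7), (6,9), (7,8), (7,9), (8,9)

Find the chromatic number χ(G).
χ(G) = 4

Clique number ω(G) = 4 (lower bound: χ ≥ ω).
The clique on [5, 7, 8, 9] has size 4, forcing χ ≥ 4, and the coloring below uses 4 colors, so χ(G) = 4.
A valid 4-coloring: color 1: [5]; color 2: [4, 9]; color 3: [7]; color 4: [6, 8].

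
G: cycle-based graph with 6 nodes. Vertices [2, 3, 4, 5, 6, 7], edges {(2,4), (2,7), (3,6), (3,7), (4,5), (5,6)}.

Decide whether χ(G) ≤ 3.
A valid 3-coloring: color 1: [4, 6, 7]; color 2: [2, 3, 5].
(χ(G) = 2 ≤ 3.)

Yes, G is 3-colorable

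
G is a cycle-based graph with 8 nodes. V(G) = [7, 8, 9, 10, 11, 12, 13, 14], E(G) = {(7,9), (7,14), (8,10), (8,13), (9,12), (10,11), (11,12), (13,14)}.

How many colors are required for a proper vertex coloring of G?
Clique number ω(G) = 2 (lower bound: χ ≥ ω).
The graph is bipartite (no odd cycle), so 2 colors suffice: χ(G) = 2.
A valid 2-coloring: color 1: [8, 9, 11, 14]; color 2: [7, 10, 12, 13].

χ(G) = 2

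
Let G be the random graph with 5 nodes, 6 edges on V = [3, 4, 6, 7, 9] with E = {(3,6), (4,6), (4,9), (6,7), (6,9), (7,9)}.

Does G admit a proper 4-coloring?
A valid 4-coloring: color 1: [6]; color 2: [3, 9]; color 3: [4, 7].
(χ(G) = 3 ≤ 4.)

Yes, G is 4-colorable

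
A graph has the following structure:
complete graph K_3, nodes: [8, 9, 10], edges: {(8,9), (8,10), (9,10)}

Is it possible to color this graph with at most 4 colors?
Yes, G is 4-colorable

A valid 4-coloring: color 1: [9]; color 2: [10]; color 3: [8].
(χ(G) = 3 ≤ 4.)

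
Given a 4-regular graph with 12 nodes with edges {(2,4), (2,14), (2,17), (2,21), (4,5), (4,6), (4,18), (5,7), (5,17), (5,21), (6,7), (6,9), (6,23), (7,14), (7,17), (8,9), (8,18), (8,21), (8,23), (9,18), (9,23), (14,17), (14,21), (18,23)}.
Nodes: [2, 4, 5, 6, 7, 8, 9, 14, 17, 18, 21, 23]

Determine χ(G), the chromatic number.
χ(G) = 4

Clique number ω(G) = 4 (lower bound: χ ≥ ω).
The clique on [8, 9, 18, 23] has size 4, forcing χ ≥ 4, and the coloring below uses 4 colors, so χ(G) = 4.
A valid 4-coloring: color 1: [2, 7, 23]; color 2: [4, 9, 17, 21]; color 3: [5, 6, 14, 18]; color 4: [8].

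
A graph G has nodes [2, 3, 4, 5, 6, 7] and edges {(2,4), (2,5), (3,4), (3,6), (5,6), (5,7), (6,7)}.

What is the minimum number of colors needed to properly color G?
χ(G) = 3

Clique number ω(G) = 3 (lower bound: χ ≥ ω).
The clique on [5, 6, 7] has size 3, forcing χ ≥ 3, and the coloring below uses 3 colors, so χ(G) = 3.
A valid 3-coloring: color 1: [4, 5]; color 2: [2, 6]; color 3: [3, 7].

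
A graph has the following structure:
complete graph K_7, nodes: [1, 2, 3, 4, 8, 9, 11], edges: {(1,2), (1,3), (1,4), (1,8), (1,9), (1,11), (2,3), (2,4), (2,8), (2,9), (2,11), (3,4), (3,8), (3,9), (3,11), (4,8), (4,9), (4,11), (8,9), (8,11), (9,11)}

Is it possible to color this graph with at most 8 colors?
Yes, G is 8-colorable

A valid 8-coloring: color 1: [9]; color 2: [1]; color 3: [2]; color 4: [4]; color 5: [11]; color 6: [3]; color 7: [8].
(χ(G) = 7 ≤ 8.)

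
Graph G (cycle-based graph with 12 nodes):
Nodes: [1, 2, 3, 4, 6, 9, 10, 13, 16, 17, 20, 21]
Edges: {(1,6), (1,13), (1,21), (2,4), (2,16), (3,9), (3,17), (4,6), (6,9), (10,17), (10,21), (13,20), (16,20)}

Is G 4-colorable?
Yes, G is 4-colorable

A valid 4-coloring: color 1: [2, 6, 17, 20, 21]; color 2: [1, 3, 4, 10, 16]; color 3: [9, 13].
(χ(G) = 3 ≤ 4.)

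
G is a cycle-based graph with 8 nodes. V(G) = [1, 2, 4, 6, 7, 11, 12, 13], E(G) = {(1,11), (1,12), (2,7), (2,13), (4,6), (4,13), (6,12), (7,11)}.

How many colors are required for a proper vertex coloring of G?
Clique number ω(G) = 2 (lower bound: χ ≥ ω).
The graph is bipartite (no odd cycle), so 2 colors suffice: χ(G) = 2.
A valid 2-coloring: color 1: [2, 4, 11, 12]; color 2: [1, 6, 7, 13].

χ(G) = 2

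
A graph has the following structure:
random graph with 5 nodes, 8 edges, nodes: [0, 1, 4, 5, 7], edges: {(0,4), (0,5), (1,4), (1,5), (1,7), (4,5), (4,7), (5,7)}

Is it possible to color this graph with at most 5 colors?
A valid 5-coloring: color 1: [4]; color 2: [5]; color 3: [0, 7]; color 4: [1].
(χ(G) = 4 ≤ 5.)

Yes, G is 5-colorable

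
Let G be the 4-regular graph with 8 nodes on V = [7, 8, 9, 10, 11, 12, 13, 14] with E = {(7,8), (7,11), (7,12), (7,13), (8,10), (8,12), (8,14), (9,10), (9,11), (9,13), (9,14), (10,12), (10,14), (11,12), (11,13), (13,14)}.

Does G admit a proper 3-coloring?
No, G is not 3-colorable

Suppose a proper 3-coloring c exists. The clique [7, 8, 12] takes 3 distinct colors; by symmetry let c(7) = 1, c(8) = 2, c(12) = 3.
- Vertex 10: neighbors [8, 12] already have colors [2, 3] ⇒ c(10) = 1.
- Vertex 11: neighbors [7, 12] already have colors [1, 3] ⇒ c(11) = 2.
- Vertex 9: neighbors [10, 11] already have colors [1, 2] ⇒ c(9) = 3.
- Vertex 13: neighbors [7, 11, 9] already have colors [1, 2, 3] — all 3 colors blocked. Contradiction.
The forced assignments end in a contradiction, so G has no proper 3-coloring (χ ≥ 4).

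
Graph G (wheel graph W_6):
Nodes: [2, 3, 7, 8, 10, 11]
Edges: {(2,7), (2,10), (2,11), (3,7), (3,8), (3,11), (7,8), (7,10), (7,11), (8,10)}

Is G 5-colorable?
Yes, G is 5-colorable

A valid 5-coloring: color 1: [7]; color 2: [8, 11]; color 3: [2, 3]; color 4: [10].
(χ(G) = 4 ≤ 5.)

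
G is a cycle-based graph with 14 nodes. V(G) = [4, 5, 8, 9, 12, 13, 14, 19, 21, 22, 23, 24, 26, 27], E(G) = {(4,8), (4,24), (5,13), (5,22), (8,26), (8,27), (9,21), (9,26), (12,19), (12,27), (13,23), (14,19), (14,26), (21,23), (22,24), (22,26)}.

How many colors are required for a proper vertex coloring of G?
Clique number ω(G) = 2 (lower bound: χ ≥ ω).
Odd cycle [22, 24, 4, 8, 26] needs 3 colors (χ ≥ 3).
The coloring below uses 3 colors, so χ(G) = 3.
A valid 3-coloring: color 1: [13, 19, 21, 24, 26, 27]; color 2: [8, 9, 12, 14, 22, 23]; color 3: [4, 5].

χ(G) = 3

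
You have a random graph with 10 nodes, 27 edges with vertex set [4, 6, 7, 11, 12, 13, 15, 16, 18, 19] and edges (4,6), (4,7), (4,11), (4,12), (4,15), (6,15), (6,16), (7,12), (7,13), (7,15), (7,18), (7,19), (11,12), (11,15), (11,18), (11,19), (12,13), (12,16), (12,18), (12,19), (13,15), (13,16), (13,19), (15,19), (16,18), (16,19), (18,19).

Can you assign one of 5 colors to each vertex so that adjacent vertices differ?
Yes, G is 5-colorable

A valid 5-coloring: color 1: [4, 19]; color 2: [12, 15]; color 3: [7, 11, 16]; color 4: [6, 13, 18].
(χ(G) = 4 ≤ 5.)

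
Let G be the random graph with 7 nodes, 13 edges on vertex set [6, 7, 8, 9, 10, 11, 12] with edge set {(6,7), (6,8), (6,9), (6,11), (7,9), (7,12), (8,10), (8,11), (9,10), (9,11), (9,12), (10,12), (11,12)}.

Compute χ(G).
χ(G) = 3

Clique number ω(G) = 3 (lower bound: χ ≥ ω).
The clique on [6, 8, 11] has size 3, forcing χ ≥ 3, and the coloring below uses 3 colors, so χ(G) = 3.
A valid 3-coloring: color 1: [8, 9]; color 2: [6, 12]; color 3: [7, 10, 11].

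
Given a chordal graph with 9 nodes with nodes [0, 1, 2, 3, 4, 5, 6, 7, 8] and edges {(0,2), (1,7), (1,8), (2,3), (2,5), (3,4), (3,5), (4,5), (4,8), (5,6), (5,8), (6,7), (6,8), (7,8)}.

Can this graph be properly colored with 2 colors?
The clique on vertices [1, 7, 8] has size 3 > 2, so it alone needs 3 colors.

No, G is not 2-colorable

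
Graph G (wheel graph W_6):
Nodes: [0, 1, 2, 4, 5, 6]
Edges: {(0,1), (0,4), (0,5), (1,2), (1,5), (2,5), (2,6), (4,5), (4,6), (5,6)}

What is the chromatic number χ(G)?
χ(G) = 4

Clique number ω(G) = 3 (lower bound: χ ≥ ω).
Odd cycle [1, 2, 6, 4, 0] needs 3 colors (χ ≥ 3).
Vertex 5 is adjacent to every vertex of [0, 1, 2, 4, 6], which already need 3 colors among themselves, so 5 needs a new color (χ ≥ 4).
The coloring below uses 4 colors, so χ(G) = 4.
A valid 4-coloring: color 1: [5]; color 2: [1, 4]; color 3: [0, 2]; color 4: [6].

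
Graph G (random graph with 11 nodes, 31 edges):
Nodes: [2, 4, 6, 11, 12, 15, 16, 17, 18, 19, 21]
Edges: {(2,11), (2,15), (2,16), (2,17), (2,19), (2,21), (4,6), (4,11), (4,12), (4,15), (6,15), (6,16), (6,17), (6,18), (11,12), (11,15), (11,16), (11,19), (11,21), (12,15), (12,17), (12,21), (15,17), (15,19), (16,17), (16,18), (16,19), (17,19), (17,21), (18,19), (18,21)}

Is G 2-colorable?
The clique on vertices [2, 16, 17, 19] has size 4 > 2, so it alone needs 4 colors.

No, G is not 2-colorable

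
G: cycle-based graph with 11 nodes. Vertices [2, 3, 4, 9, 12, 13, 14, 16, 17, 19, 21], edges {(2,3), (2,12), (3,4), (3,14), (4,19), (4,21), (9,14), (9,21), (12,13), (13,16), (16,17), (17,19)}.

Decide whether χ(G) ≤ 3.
A valid 3-coloring: color 1: [2, 4, 9, 13, 17]; color 2: [3, 12, 16, 19, 21]; color 3: [14].
(χ(G) = 3 ≤ 3.)

Yes, G is 3-colorable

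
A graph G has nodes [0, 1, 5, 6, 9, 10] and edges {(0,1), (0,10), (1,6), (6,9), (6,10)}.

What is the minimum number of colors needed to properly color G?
χ(G) = 2

Clique number ω(G) = 2 (lower bound: χ ≥ ω).
The graph is bipartite (no odd cycle), so 2 colors suffice: χ(G) = 2.
A valid 2-coloring: color 1: [0, 5, 6]; color 2: [1, 9, 10].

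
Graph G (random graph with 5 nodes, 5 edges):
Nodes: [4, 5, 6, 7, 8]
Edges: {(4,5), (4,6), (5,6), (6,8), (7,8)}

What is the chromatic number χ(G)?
Clique number ω(G) = 3 (lower bound: χ ≥ ω).
The clique on [4, 5, 6] has size 3, forcing χ ≥ 3, and the coloring below uses 3 colors, so χ(G) = 3.
A valid 3-coloring: color 1: [6, 7]; color 2: [4, 8]; color 3: [5].

χ(G) = 3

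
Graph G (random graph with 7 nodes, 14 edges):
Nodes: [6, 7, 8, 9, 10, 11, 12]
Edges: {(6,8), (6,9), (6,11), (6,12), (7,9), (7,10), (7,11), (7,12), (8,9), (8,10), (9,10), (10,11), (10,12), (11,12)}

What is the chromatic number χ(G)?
χ(G) = 4

Clique number ω(G) = 4 (lower bound: χ ≥ ω).
The clique on [7, 10, 11, 12] has size 4, forcing χ ≥ 4, and the coloring below uses 4 colors, so χ(G) = 4.
A valid 4-coloring: color 1: [6, 10]; color 2: [9, 12]; color 3: [7, 8]; color 4: [11].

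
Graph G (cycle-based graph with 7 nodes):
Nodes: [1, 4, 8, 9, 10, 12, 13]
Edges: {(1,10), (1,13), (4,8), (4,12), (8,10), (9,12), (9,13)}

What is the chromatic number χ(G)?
χ(G) = 3

Clique number ω(G) = 2 (lower bound: χ ≥ ω).
Odd cycle [8, 4, 12, 9, 13, 1, 10] needs 3 colors (χ ≥ 3).
The coloring below uses 3 colors, so χ(G) = 3.
A valid 3-coloring: color 1: [1, 8, 12]; color 2: [4, 9, 10]; color 3: [13].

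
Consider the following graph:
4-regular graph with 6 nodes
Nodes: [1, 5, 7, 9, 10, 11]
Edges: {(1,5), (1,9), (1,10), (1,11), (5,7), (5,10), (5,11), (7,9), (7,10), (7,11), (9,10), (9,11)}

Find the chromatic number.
Clique number ω(G) = 3 (lower bound: χ ≥ ω).
The clique on [1, 9, 10] has size 3, forcing χ ≥ 3, and the coloring below uses 3 colors, so χ(G) = 3.
A valid 3-coloring: color 1: [1, 7]; color 2: [10, 11]; color 3: [5, 9].

χ(G) = 3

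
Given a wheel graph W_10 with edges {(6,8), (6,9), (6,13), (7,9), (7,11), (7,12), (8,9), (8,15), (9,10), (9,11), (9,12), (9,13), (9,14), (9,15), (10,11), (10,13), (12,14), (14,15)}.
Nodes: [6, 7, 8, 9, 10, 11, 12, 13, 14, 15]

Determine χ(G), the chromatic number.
χ(G) = 4

Clique number ω(G) = 3 (lower bound: χ ≥ ω).
Odd cycle [11, 7, 12, 14, 15, 8, 6, 13, 10] needs 3 colors (χ ≥ 3).
Vertex 9 is adjacent to every vertex of [6, 7, 8, 10, 11, 12, 13, 14, 15], which already need 3 colors among themselves, so 9 needs a new color (χ ≥ 4).
The coloring below uses 4 colors, so χ(G) = 4.
A valid 4-coloring: color 1: [9]; color 2: [11, 12, 13, 15]; color 3: [7, 8, 10, 14]; color 4: [6].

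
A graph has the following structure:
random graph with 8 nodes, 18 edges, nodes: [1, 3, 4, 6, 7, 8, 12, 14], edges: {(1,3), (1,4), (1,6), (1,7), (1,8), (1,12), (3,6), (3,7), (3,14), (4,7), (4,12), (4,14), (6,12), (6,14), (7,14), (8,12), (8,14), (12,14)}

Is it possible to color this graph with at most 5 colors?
Yes, G is 5-colorable

A valid 5-coloring: color 1: [1, 14]; color 2: [7, 12]; color 3: [3, 4, 8]; color 4: [6].
(χ(G) = 4 ≤ 5.)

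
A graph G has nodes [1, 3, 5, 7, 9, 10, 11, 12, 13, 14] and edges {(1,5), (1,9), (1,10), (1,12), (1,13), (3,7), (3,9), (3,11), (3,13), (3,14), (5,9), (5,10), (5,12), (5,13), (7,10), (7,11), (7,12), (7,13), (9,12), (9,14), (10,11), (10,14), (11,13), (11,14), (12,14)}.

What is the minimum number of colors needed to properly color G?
χ(G) = 4

Clique number ω(G) = 4 (lower bound: χ ≥ ω).
The clique on [1, 5, 9, 12] has size 4, forcing χ ≥ 4, and the coloring below uses 4 colors, so χ(G) = 4.
A valid 4-coloring: color 1: [1, 7, 14]; color 2: [3, 5]; color 3: [9, 11]; color 4: [10, 12, 13].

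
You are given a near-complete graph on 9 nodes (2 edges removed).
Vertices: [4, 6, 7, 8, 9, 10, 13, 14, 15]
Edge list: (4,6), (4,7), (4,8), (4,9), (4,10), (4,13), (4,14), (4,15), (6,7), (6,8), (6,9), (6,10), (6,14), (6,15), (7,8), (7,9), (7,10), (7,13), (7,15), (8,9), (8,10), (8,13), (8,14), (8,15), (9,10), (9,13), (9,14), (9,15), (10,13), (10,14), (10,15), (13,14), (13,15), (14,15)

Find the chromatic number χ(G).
χ(G) = 7

Clique number ω(G) = 7 (lower bound: χ ≥ ω).
The clique on [4, 8, 9, 10, 13, 14, 15] has size 7, forcing χ ≥ 7, and the coloring below uses 7 colors, so χ(G) = 7.
A valid 7-coloring: color 1: [15]; color 2: [8]; color 3: [9]; color 4: [10]; color 5: [4]; color 6: [6, 13]; color 7: [7, 14].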